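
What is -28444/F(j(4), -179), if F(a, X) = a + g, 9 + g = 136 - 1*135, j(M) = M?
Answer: 7111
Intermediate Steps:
g = -8 (g = -9 + (136 - 1*135) = -9 + (136 - 135) = -9 + 1 = -8)
F(a, X) = -8 + a (F(a, X) = a - 8 = -8 + a)
-28444/F(j(4), -179) = -28444/(-8 + 4) = -28444/(-4) = -28444*(-¼) = 7111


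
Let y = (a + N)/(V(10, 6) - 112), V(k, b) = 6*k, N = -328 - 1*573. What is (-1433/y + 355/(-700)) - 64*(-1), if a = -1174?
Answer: 1602487/58100 ≈ 27.582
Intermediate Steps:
N = -901 (N = -328 - 573 = -901)
y = 2075/52 (y = (-1174 - 901)/(6*10 - 112) = -2075/(60 - 112) = -2075/(-52) = -2075*(-1/52) = 2075/52 ≈ 39.904)
(-1433/y + 355/(-700)) - 64*(-1) = (-1433/2075/52 + 355/(-700)) - 64*(-1) = (-1433*52/2075 + 355*(-1/700)) - 1*(-64) = (-74516/2075 - 71/140) + 64 = -2115913/58100 + 64 = 1602487/58100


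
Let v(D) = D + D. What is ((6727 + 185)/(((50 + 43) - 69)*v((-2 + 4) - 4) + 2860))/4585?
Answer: 1728/3168235 ≈ 0.00054541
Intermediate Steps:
v(D) = 2*D
((6727 + 185)/(((50 + 43) - 69)*v((-2 + 4) - 4) + 2860))/4585 = ((6727 + 185)/(((50 + 43) - 69)*(2*((-2 + 4) - 4)) + 2860))/4585 = (6912/((93 - 69)*(2*(2 - 4)) + 2860))*(1/4585) = (6912/(24*(2*(-2)) + 2860))*(1/4585) = (6912/(24*(-4) + 2860))*(1/4585) = (6912/(-96 + 2860))*(1/4585) = (6912/2764)*(1/4585) = (6912*(1/2764))*(1/4585) = (1728/691)*(1/4585) = 1728/3168235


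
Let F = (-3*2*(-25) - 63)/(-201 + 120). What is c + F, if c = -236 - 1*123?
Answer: -9722/27 ≈ -360.07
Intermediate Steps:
c = -359 (c = -236 - 123 = -359)
F = -29/27 (F = (-6*(-25) - 63)/(-81) = (150 - 63)*(-1/81) = 87*(-1/81) = -29/27 ≈ -1.0741)
c + F = -359 - 29/27 = -9722/27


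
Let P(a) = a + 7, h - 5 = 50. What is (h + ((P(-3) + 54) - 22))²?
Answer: 8281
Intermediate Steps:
h = 55 (h = 5 + 50 = 55)
P(a) = 7 + a
(h + ((P(-3) + 54) - 22))² = (55 + (((7 - 3) + 54) - 22))² = (55 + ((4 + 54) - 22))² = (55 + (58 - 22))² = (55 + 36)² = 91² = 8281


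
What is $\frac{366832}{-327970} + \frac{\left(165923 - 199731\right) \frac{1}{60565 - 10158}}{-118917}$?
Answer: $- \frac{1099435670747224}{982966958177715} \approx -1.1185$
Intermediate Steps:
$\frac{366832}{-327970} + \frac{\left(165923 - 199731\right) \frac{1}{60565 - 10158}}{-118917} = 366832 \left(- \frac{1}{327970}\right) + - \frac{33808}{50407} \left(- \frac{1}{118917}\right) = - \frac{183416}{163985} + \left(-33808\right) \frac{1}{50407} \left(- \frac{1}{118917}\right) = - \frac{183416}{163985} - - \frac{33808}{5994249219} = - \frac{183416}{163985} + \frac{33808}{5994249219} = - \frac{1099435670747224}{982966958177715}$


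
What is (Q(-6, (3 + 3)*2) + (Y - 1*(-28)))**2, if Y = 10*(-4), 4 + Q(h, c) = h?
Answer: 484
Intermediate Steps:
Q(h, c) = -4 + h
Y = -40
(Q(-6, (3 + 3)*2) + (Y - 1*(-28)))**2 = ((-4 - 6) + (-40 - 1*(-28)))**2 = (-10 + (-40 + 28))**2 = (-10 - 12)**2 = (-22)**2 = 484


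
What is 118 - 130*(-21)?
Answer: 2848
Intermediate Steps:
118 - 130*(-21) = 118 - 65*(-42) = 118 + 2730 = 2848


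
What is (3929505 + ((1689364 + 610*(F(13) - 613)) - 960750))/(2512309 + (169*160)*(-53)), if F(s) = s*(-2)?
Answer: 4268329/1079189 ≈ 3.9551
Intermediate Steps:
F(s) = -2*s
(3929505 + ((1689364 + 610*(F(13) - 613)) - 960750))/(2512309 + (169*160)*(-53)) = (3929505 + ((1689364 + 610*(-2*13 - 613)) - 960750))/(2512309 + (169*160)*(-53)) = (3929505 + ((1689364 + 610*(-26 - 613)) - 960750))/(2512309 + 27040*(-53)) = (3929505 + ((1689364 + 610*(-639)) - 960750))/(2512309 - 1433120) = (3929505 + ((1689364 - 389790) - 960750))/1079189 = (3929505 + (1299574 - 960750))*(1/1079189) = (3929505 + 338824)*(1/1079189) = 4268329*(1/1079189) = 4268329/1079189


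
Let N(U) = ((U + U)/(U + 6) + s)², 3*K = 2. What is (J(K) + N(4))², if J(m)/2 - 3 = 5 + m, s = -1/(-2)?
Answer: 32569849/90000 ≈ 361.89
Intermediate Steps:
K = ⅔ (K = (⅓)*2 = ⅔ ≈ 0.66667)
s = ½ (s = -1*(-½) = ½ ≈ 0.50000)
J(m) = 16 + 2*m (J(m) = 6 + 2*(5 + m) = 6 + (10 + 2*m) = 16 + 2*m)
N(U) = (½ + 2*U/(6 + U))² (N(U) = ((U + U)/(U + 6) + ½)² = ((2*U)/(6 + U) + ½)² = (2*U/(6 + U) + ½)² = (½ + 2*U/(6 + U))²)
(J(K) + N(4))² = ((16 + 2*(⅔)) + (6 + 5*4)²/(4*(6 + 4)²))² = ((16 + 4/3) + (¼)*(6 + 20)²/10²)² = (52/3 + (¼)*(1/100)*26²)² = (52/3 + (¼)*(1/100)*676)² = (52/3 + 169/100)² = (5707/300)² = 32569849/90000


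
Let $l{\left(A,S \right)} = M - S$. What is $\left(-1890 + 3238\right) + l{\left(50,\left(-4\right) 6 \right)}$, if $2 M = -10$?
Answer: $1367$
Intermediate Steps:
$M = -5$ ($M = \frac{1}{2} \left(-10\right) = -5$)
$l{\left(A,S \right)} = -5 - S$
$\left(-1890 + 3238\right) + l{\left(50,\left(-4\right) 6 \right)} = \left(-1890 + 3238\right) - \left(5 - 24\right) = 1348 - -19 = 1348 + \left(-5 + 24\right) = 1348 + 19 = 1367$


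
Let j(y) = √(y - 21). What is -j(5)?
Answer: -4*I ≈ -4.0*I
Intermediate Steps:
j(y) = √(-21 + y)
-j(5) = -√(-21 + 5) = -√(-16) = -4*I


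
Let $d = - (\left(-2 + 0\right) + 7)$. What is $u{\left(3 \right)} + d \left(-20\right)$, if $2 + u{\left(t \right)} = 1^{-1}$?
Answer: $99$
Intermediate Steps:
$u{\left(t \right)} = -1$ ($u{\left(t \right)} = -2 + 1^{-1} = -2 + 1 = -1$)
$d = -5$ ($d = - (-2 + 7) = \left(-1\right) 5 = -5$)
$u{\left(3 \right)} + d \left(-20\right) = -1 - -100 = -1 + 100 = 99$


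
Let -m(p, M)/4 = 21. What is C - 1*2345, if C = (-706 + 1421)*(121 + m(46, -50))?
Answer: 24110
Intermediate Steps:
m(p, M) = -84 (m(p, M) = -4*21 = -84)
C = 26455 (C = (-706 + 1421)*(121 - 84) = 715*37 = 26455)
C - 1*2345 = 26455 - 1*2345 = 26455 - 2345 = 24110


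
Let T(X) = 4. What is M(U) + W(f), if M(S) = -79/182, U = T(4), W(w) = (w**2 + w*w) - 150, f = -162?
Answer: 9525437/182 ≈ 52338.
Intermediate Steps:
W(w) = -150 + 2*w**2 (W(w) = (w**2 + w**2) - 150 = 2*w**2 - 150 = -150 + 2*w**2)
U = 4
M(S) = -79/182 (M(S) = -79*1/182 = -79/182)
M(U) + W(f) = -79/182 + (-150 + 2*(-162)**2) = -79/182 + (-150 + 2*26244) = -79/182 + (-150 + 52488) = -79/182 + 52338 = 9525437/182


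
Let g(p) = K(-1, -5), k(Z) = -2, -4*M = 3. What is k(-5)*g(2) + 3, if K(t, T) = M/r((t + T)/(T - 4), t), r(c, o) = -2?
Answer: 9/4 ≈ 2.2500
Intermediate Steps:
M = -3/4 (M = -1/4*3 = -3/4 ≈ -0.75000)
K(t, T) = 3/8 (K(t, T) = -3/4/(-2) = -3/4*(-1/2) = 3/8)
g(p) = 3/8
k(-5)*g(2) + 3 = -2*3/8 + 3 = -3/4 + 3 = 9/4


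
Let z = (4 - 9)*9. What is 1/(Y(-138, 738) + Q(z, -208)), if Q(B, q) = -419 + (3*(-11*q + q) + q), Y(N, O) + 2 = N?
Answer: 1/5473 ≈ 0.00018272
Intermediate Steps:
Y(N, O) = -2 + N
z = -45 (z = -5*9 = -45)
Q(B, q) = -419 - 29*q (Q(B, q) = -419 + (3*(-10*q) + q) = -419 + (-30*q + q) = -419 - 29*q)
1/(Y(-138, 738) + Q(z, -208)) = 1/((-2 - 138) + (-419 - 29*(-208))) = 1/(-140 + (-419 + 6032)) = 1/(-140 + 5613) = 1/5473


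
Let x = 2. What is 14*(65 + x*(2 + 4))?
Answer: 1078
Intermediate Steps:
14*(65 + x*(2 + 4)) = 14*(65 + 2*(2 + 4)) = 14*(65 + 2*6) = 14*(65 + 12) = 14*77 = 1078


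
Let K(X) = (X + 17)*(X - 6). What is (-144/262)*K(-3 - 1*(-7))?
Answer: 3024/131 ≈ 23.084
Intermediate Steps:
K(X) = (-6 + X)*(17 + X) (K(X) = (17 + X)*(-6 + X) = (-6 + X)*(17 + X))
(-144/262)*K(-3 - 1*(-7)) = (-144/262)*(-102 + (-3 - 1*(-7))**2 + 11*(-3 - 1*(-7))) = (-144*1/262)*(-102 + (-3 + 7)**2 + 11*(-3 + 7)) = -72*(-102 + 4**2 + 11*4)/131 = -72*(-102 + 16 + 44)/131 = -72/131*(-42) = 3024/131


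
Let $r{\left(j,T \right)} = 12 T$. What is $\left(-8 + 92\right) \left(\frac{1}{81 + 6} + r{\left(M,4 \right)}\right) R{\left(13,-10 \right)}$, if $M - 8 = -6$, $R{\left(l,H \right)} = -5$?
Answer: $- \frac{584780}{29} \approx -20165.0$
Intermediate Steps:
$M = 2$ ($M = 8 - 6 = 2$)
$\left(-8 + 92\right) \left(\frac{1}{81 + 6} + r{\left(M,4 \right)}\right) R{\left(13,-10 \right)} = \left(-8 + 92\right) \left(\frac{1}{81 + 6} + 12 \cdot 4\right) \left(-5\right) = 84 \left(\frac{1}{87} + 48\right) \left(-5\right) = 84 \cdot \frac{4177}{87} \left(-5\right) = \frac{116956}{29} \left(-5\right) = - \frac{584780}{29}$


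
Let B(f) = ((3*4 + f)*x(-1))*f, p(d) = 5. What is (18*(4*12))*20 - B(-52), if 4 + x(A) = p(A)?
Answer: 15200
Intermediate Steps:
x(A) = 1 (x(A) = -4 + 5 = 1)
B(f) = f*(12 + f) (B(f) = ((3*4 + f)*1)*f = ((12 + f)*1)*f = (12 + f)*f = f*(12 + f))
(18*(4*12))*20 - B(-52) = (18*(4*12))*20 - (-52)*(12 - 52) = (18*48)*20 - (-52)*(-40) = 864*20 - 1*2080 = 17280 - 2080 = 15200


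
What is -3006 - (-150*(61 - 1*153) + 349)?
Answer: -17155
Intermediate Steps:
-3006 - (-150*(61 - 1*153) + 349) = -3006 - (-150*(61 - 153) + 349) = -3006 - (-150*(-92) + 349) = -3006 - (13800 + 349) = -3006 - 1*14149 = -3006 - 14149 = -17155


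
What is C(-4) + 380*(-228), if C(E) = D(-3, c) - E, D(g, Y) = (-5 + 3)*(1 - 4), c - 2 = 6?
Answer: -86630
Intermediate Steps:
c = 8 (c = 2 + 6 = 8)
D(g, Y) = 6 (D(g, Y) = -2*(-3) = 6)
C(E) = 6 - E
C(-4) + 380*(-228) = (6 - 1*(-4)) + 380*(-228) = (6 + 4) - 86640 = 10 - 86640 = -86630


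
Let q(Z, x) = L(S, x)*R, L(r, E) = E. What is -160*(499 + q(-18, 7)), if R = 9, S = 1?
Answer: -89920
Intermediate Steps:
q(Z, x) = 9*x (q(Z, x) = x*9 = 9*x)
-160*(499 + q(-18, 7)) = -160*(499 + 9*7) = -160*(499 + 63) = -160*562 = -89920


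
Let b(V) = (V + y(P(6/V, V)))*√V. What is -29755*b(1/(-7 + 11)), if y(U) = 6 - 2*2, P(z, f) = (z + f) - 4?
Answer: -267795/8 ≈ -33474.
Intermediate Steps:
P(z, f) = -4 + f + z (P(z, f) = (f + z) - 4 = -4 + f + z)
y(U) = 2 (y(U) = 6 - 4 = 2)
b(V) = √V*(2 + V) (b(V) = (V + 2)*√V = (2 + V)*√V = √V*(2 + V))
-29755*b(1/(-7 + 11)) = -29755*√(1/(-7 + 11))*(2 + 1/(-7 + 11)) = -29755*√(1/4)*(2 + 1/4) = -29755*√(¼)*(2 + ¼) = -29755*9/(2*4) = -29755*9/8 = -267795/8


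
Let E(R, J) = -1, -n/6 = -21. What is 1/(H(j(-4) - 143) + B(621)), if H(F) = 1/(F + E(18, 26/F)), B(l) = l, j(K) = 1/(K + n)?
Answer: 17567/10908985 ≈ 0.0016103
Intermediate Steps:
n = 126 (n = -6*(-21) = 126)
j(K) = 1/(126 + K) (j(K) = 1/(K + 126) = 1/(126 + K))
H(F) = 1/(-1 + F) (H(F) = 1/(F - 1) = 1/(-1 + F))
1/(H(j(-4) - 143) + B(621)) = 1/(1/(-1 + (1/(126 - 4) - 143)) + 621) = 1/(1/(-1 + (1/122 - 143)) + 621) = 1/(1/(-1 - 17445/122) + 621) = 1/(1/(-17567/122) + 621) = 1/(-122/17567 + 621) = 1/(10908985/17567) = 17567/10908985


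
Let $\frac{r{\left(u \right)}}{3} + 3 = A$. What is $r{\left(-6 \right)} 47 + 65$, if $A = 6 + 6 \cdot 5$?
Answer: $4718$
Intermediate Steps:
$A = 36$ ($A = 6 + 30 = 36$)
$r{\left(u \right)} = 99$ ($r{\left(u \right)} = -9 + 3 \cdot 36 = -9 + 108 = 99$)
$r{\left(-6 \right)} 47 + 65 = 99 \cdot 47 + 65 = 4653 + 65 = 4718$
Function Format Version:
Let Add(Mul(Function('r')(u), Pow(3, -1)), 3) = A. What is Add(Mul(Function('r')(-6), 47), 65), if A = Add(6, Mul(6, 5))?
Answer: 4718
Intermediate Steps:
A = 36 (A = Add(6, 30) = 36)
Function('r')(u) = 99 (Function('r')(u) = Add(-9, Mul(3, 36)) = Add(-9, 108) = 99)
Add(Mul(Function('r')(-6), 47), 65) = Add(Mul(99, 47), 65) = Add(4653, 65) = 4718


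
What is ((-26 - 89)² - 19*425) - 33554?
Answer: -28404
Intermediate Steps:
((-26 - 89)² - 19*425) - 33554 = ((-115)² - 8075) - 33554 = (13225 - 8075) - 33554 = 5150 - 33554 = -28404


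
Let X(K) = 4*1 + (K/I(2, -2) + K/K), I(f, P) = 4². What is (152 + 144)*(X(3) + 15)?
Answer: 11951/2 ≈ 5975.5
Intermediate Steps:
I(f, P) = 16
X(K) = 5 + K/16 (X(K) = 4*1 + (K/16 + K/K) = 4 + (K*(1/16) + 1) = 4 + (K/16 + 1) = 4 + (1 + K/16) = 5 + K/16)
(152 + 144)*(X(3) + 15) = (152 + 144)*((5 + (1/16)*3) + 15) = 296*((5 + 3/16) + 15) = 296*(83/16 + 15) = 296*(323/16) = 11951/2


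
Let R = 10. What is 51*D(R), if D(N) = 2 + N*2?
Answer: 1122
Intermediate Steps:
D(N) = 2 + 2*N
51*D(R) = 51*(2 + 2*10) = 51*(2 + 20) = 51*22 = 1122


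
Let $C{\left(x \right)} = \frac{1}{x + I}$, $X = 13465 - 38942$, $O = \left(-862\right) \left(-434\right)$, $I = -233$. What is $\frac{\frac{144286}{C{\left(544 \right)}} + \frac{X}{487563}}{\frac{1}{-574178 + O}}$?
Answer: $- \frac{1459069705398119490}{162521} \approx -8.9777 \cdot 10^{12}$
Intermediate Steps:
$O = 374108$
$X = -25477$
$C{\left(x \right)} = \frac{1}{-233 + x}$ ($C{\left(x \right)} = \frac{1}{x - 233} = \frac{1}{-233 + x}$)
$\frac{\frac{144286}{C{\left(544 \right)}} + \frac{X}{487563}}{\frac{1}{-574178 + O}} = \frac{\frac{144286}{\frac{1}{-233 + 544}} - \frac{25477}{487563}}{\frac{1}{-574178 + 374108}} = \frac{\frac{144286}{\frac{1}{311}} - \frac{25477}{487563}}{\frac{1}{-200070}} = \frac{144286 \frac{1}{\frac{1}{311}} - \frac{25477}{487563}}{- \frac{1}{200070}} = \left(144286 \cdot 311 - \frac{25477}{487563}\right) \left(-200070\right) = \left(44872946 - \frac{25477}{487563}\right) \left(-200070\right) = \frac{21878388145121}{487563} \left(-200070\right) = - \frac{1459069705398119490}{162521}$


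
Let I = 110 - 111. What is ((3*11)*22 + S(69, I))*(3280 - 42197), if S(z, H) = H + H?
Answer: -28175908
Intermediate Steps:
I = -1
S(z, H) = 2*H
((3*11)*22 + S(69, I))*(3280 - 42197) = ((3*11)*22 + 2*(-1))*(3280 - 42197) = (33*22 - 2)*(-38917) = (726 - 2)*(-38917) = 724*(-38917) = -28175908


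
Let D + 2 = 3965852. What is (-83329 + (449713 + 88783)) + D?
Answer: 4421017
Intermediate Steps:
D = 3965850 (D = -2 + 3965852 = 3965850)
(-83329 + (449713 + 88783)) + D = (-83329 + (449713 + 88783)) + 3965850 = (-83329 + 538496) + 3965850 = 455167 + 3965850 = 4421017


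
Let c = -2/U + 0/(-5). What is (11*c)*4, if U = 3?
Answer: -88/3 ≈ -29.333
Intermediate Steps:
c = -⅔ (c = -2/3 + 0/(-5) = -2*⅓ + 0*(-⅕) = -⅔ + 0 = -⅔ ≈ -0.66667)
(11*c)*4 = (11*(-⅔))*4 = -22/3*4 = -88/3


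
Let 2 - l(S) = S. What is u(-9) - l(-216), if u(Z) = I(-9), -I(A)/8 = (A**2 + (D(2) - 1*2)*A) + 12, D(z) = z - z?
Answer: -1106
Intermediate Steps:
l(S) = 2 - S
D(z) = 0
I(A) = -96 - 8*A**2 + 16*A (I(A) = -8*((A**2 + (0 - 1*2)*A) + 12) = -8*((A**2 + (0 - 2)*A) + 12) = -8*((A**2 - 2*A) + 12) = -8*(12 + A**2 - 2*A) = -96 - 8*A**2 + 16*A)
u(Z) = -888 (u(Z) = -96 - 8*(-9)**2 + 16*(-9) = -96 - 8*81 - 144 = -96 - 648 - 144 = -888)
u(-9) - l(-216) = -888 - (2 - 1*(-216)) = -888 - (2 + 216) = -888 - 1*218 = -888 - 218 = -1106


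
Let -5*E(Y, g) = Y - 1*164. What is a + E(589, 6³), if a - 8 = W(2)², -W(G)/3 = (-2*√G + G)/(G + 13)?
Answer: -1913/25 - 8*√2/25 ≈ -76.973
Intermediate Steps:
E(Y, g) = 164/5 - Y/5 (E(Y, g) = -(Y - 1*164)/5 = -(Y - 164)/5 = -(-164 + Y)/5 = 164/5 - Y/5)
W(G) = -3*(G - 2*√G)/(13 + G) (W(G) = -3*(-2*√G + G)/(G + 13) = -3*(G - 2*√G)/(13 + G))
a = 8 + (-⅖ + 2*√2/5)² (a = 8 + (3*(-1*2 + 2*√2)/(13 + 2))² = 8 + (3*(-2 + 2*√2)/15)² = 8 + (3*(1/15)*(-2 + 2*√2))² = 8 + (-⅖ + 2*√2/5)² ≈ 8.0275)
a + E(589, 6³) = (212/25 - 8*√2/25) + (164/5 - ⅕*589) = (212/25 - 8*√2/25) + (164/5 - 589/5) = (212/25 - 8*√2/25) - 85 = -1913/25 - 8*√2/25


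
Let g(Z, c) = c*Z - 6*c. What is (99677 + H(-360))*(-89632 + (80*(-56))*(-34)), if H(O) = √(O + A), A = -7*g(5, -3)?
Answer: 6248551776 + 62688*I*√381 ≈ 6.2486e+9 + 1.2236e+6*I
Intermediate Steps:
g(Z, c) = -6*c + Z*c (g(Z, c) = Z*c - 6*c = -6*c + Z*c)
A = -21 (A = -(-21)*(-6 + 5) = -(-21)*(-1) = -7*3 = -21)
H(O) = √(-21 + O) (H(O) = √(O - 21) = √(-21 + O))
(99677 + H(-360))*(-89632 + (80*(-56))*(-34)) = (99677 + √(-21 - 360))*(-89632 + (80*(-56))*(-34)) = (99677 + √(-381))*(-89632 - 4480*(-34)) = (99677 + I*√381)*(-89632 + 152320) = (99677 + I*√381)*62688 = 6248551776 + 62688*I*√381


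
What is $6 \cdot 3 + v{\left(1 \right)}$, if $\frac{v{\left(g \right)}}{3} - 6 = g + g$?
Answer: $42$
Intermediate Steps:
$v{\left(g \right)} = 18 + 6 g$ ($v{\left(g \right)} = 18 + 3 \left(g + g\right) = 18 + 3 \cdot 2 g = 18 + 6 g$)
$6 \cdot 3 + v{\left(1 \right)} = 6 \cdot 3 + \left(18 + 6 \cdot 1\right) = 18 + \left(18 + 6\right) = 18 + 24 = 42$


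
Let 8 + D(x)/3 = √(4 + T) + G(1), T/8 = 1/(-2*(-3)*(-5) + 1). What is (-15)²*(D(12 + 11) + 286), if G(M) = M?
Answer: 59625 + 4050*√87/29 ≈ 60928.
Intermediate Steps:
T = -8/29 (T = 8/(-2*(-3)*(-5) + 1) = 8/(6*(-5) + 1) = 8/(-30 + 1) = 8/(-29) = 8*(-1/29) = -8/29 ≈ -0.27586)
D(x) = -21 + 18*√87/29 (D(x) = -24 + 3*(√(4 - 8/29) + 1) = -24 + 3*(√(108/29) + 1) = -24 + 3*(6*√87/29 + 1) = -24 + 3*(1 + 6*√87/29) = -24 + (3 + 18*√87/29) = -21 + 18*√87/29)
(-15)²*(D(12 + 11) + 286) = (-15)²*((-21 + 18*√87/29) + 286) = 225*(265 + 18*√87/29) = 59625 + 4050*√87/29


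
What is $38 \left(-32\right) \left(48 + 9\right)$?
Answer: $-69312$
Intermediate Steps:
$38 \left(-32\right) \left(48 + 9\right) = \left(-1216\right) 57 = -69312$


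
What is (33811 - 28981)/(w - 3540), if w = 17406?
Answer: 805/2311 ≈ 0.34833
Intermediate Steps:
(33811 - 28981)/(w - 3540) = (33811 - 28981)/(17406 - 3540) = 4830/13866 = 4830*(1/13866) = 805/2311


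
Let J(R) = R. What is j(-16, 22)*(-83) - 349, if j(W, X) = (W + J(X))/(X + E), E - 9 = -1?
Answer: -1828/5 ≈ -365.60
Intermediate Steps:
E = 8 (E = 9 - 1 = 8)
j(W, X) = (W + X)/(8 + X) (j(W, X) = (W + X)/(X + 8) = (W + X)/(8 + X))
j(-16, 22)*(-83) - 349 = ((-16 + 22)/(8 + 22))*(-83) - 349 = (6/30)*(-83) - 349 = ((1/30)*6)*(-83) - 349 = (1/5)*(-83) - 349 = -83/5 - 349 = -1828/5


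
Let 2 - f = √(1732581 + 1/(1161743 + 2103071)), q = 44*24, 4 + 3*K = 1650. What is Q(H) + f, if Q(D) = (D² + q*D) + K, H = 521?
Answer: 2466503/3 - √18467598992437657090/3264814 ≈ 8.2085e+5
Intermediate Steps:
K = 1646/3 (K = -4/3 + (⅓)*1650 = -4/3 + 550 = 1646/3 ≈ 548.67)
q = 1056
Q(D) = 1646/3 + D² + 1056*D (Q(D) = (D² + 1056*D) + 1646/3 = 1646/3 + D² + 1056*D)
f = 2 - √18467598992437657090/3264814 (f = 2 - √(1732581 + 1/(1161743 + 2103071)) = 2 - √(1732581 + 1/3264814) = 2 - √(5656554704935/3264814) = 2 - √18467598992437657090/3264814 ≈ -1314.3)
Q(H) + f = (1646/3 + 521² + 1056*521) + (2 - √18467598992437657090/3264814) = (1646/3 + 271441 + 550176) + (2 - √18467598992437657090/3264814) = 2466497/3 + (2 - √18467598992437657090/3264814) = 2466503/3 - √18467598992437657090/3264814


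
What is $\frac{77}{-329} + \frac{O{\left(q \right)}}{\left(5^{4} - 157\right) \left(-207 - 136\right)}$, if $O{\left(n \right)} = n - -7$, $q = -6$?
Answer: $- \frac{1765811}{7544628} \approx -0.23405$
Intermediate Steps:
$O{\left(n \right)} = 7 + n$ ($O{\left(n \right)} = n + 7 = 7 + n$)
$\frac{77}{-329} + \frac{O{\left(q \right)}}{\left(5^{4} - 157\right) \left(-207 - 136\right)} = \frac{77}{-329} + \frac{7 - 6}{\left(5^{4} - 157\right) \left(-207 - 136\right)} = 77 \left(- \frac{1}{329}\right) + 1 \frac{1}{\left(625 - 157\right) \left(-343\right)} = - \frac{11}{47} + 1 \frac{1}{468 \left(-343\right)} = - \frac{11}{47} + 1 \frac{1}{-160524} = - \frac{11}{47} + 1 \left(- \frac{1}{160524}\right) = - \frac{11}{47} - \frac{1}{160524} = - \frac{1765811}{7544628}$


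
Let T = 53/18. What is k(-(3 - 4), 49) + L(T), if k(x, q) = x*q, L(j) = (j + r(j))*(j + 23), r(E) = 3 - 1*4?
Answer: 32221/324 ≈ 99.448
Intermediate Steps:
r(E) = -1 (r(E) = 3 - 4 = -1)
T = 53/18 (T = 53*(1/18) = 53/18 ≈ 2.9444)
L(j) = (-1 + j)*(23 + j) (L(j) = (j - 1)*(j + 23) = (-1 + j)*(23 + j))
k(x, q) = q*x
k(-(3 - 4), 49) + L(T) = 49*(-(3 - 4)) + (-23 + (53/18)² + 22*(53/18)) = 49*(-1*(-1)) + (-23 + 2809/324 + 583/9) = 49*1 + 16345/324 = 49 + 16345/324 = 32221/324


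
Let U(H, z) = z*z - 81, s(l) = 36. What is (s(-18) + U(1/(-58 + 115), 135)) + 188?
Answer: 18368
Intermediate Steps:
U(H, z) = -81 + z² (U(H, z) = z² - 81 = -81 + z²)
(s(-18) + U(1/(-58 + 115), 135)) + 188 = (36 + (-81 + 135²)) + 188 = (36 + (-81 + 18225)) + 188 = (36 + 18144) + 188 = 18180 + 188 = 18368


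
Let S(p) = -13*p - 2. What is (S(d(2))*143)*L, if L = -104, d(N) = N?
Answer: 416416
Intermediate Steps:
S(p) = -2 - 13*p
(S(d(2))*143)*L = ((-2 - 13*2)*143)*(-104) = ((-2 - 26)*143)*(-104) = -28*143*(-104) = -4004*(-104) = 416416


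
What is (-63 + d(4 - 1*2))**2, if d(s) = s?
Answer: 3721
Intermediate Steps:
(-63 + d(4 - 1*2))**2 = (-63 + (4 - 1*2))**2 = (-63 + (4 - 2))**2 = (-63 + 2)**2 = (-61)**2 = 3721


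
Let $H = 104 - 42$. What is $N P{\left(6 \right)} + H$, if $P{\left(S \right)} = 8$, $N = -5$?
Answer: $22$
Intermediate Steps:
$H = 62$
$N P{\left(6 \right)} + H = \left(-5\right) 8 + 62 = -40 + 62 = 22$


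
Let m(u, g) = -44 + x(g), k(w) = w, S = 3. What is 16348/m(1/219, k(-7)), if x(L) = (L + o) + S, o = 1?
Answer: -16348/47 ≈ -347.83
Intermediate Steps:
x(L) = 4 + L (x(L) = (L + 1) + 3 = (1 + L) + 3 = 4 + L)
m(u, g) = -40 + g (m(u, g) = -44 + (4 + g) = -40 + g)
16348/m(1/219, k(-7)) = 16348/(-40 - 7) = 16348/(-47) = 16348*(-1/47) = -16348/47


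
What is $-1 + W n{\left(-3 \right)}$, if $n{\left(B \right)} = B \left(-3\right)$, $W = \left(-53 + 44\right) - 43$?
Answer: $-469$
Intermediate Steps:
$W = -52$ ($W = -9 - 43 = -52$)
$n{\left(B \right)} = - 3 B$
$-1 + W n{\left(-3 \right)} = -1 - 52 \left(\left(-3\right) \left(-3\right)\right) = -1 - 468 = -469$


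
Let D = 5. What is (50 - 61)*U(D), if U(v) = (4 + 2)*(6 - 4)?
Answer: -132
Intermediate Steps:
U(v) = 12 (U(v) = 6*2 = 12)
(50 - 61)*U(D) = (50 - 61)*12 = -11*12 = -132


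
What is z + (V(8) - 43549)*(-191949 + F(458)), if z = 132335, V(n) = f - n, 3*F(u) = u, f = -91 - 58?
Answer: 25148348639/3 ≈ 8.3828e+9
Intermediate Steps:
f = -149
F(u) = u/3
V(n) = -149 - n
z + (V(8) - 43549)*(-191949 + F(458)) = 132335 + ((-149 - 1*8) - 43549)*(-191949 + (1/3)*458) = 132335 + ((-149 - 8) - 43549)*(-191949 + 458/3) = 132335 + (-157 - 43549)*(-575389/3) = 132335 - 43706*(-575389/3) = 132335 + 25147951634/3 = 25148348639/3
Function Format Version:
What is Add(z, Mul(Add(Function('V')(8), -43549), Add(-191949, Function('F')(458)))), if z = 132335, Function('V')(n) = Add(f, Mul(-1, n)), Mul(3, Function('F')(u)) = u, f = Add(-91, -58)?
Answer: Rational(25148348639, 3) ≈ 8.3828e+9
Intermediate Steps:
f = -149
Function('F')(u) = Mul(Rational(1, 3), u)
Function('V')(n) = Add(-149, Mul(-1, n))
Add(z, Mul(Add(Function('V')(8), -43549), Add(-191949, Function('F')(458)))) = Add(132335, Mul(Add(Add(-149, Mul(-1, 8)), -43549), Add(-191949, Mul(Rational(1, 3), 458)))) = Add(132335, Mul(Add(Add(-149, -8), -43549), Add(-191949, Rational(458, 3)))) = Add(132335, Mul(Add(-157, -43549), Rational(-575389, 3))) = Add(132335, Mul(-43706, Rational(-575389, 3))) = Add(132335, Rational(25147951634, 3)) = Rational(25148348639, 3)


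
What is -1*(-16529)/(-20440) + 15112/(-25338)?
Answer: -363850541/258954360 ≈ -1.4051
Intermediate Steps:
-1*(-16529)/(-20440) + 15112/(-25338) = 16529*(-1/20440) + 15112*(-1/25338) = -16529/20440 - 7556/12669 = -363850541/258954360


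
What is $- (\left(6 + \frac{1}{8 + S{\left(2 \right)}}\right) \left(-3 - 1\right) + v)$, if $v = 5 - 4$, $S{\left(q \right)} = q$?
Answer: $\frac{117}{5} \approx 23.4$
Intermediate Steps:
$v = 1$ ($v = 5 - 4 = 1$)
$- (\left(6 + \frac{1}{8 + S{\left(2 \right)}}\right) \left(-3 - 1\right) + v) = - (\left(6 + \frac{1}{8 + 2}\right) \left(-3 - 1\right) + 1) = - (\left(6 + \frac{1}{10}\right) \left(-4\right) + 1) = - (\frac{61}{10} \left(-4\right) + 1) = - (- \frac{122}{5} + 1) = \left(-1\right) \left(- \frac{117}{5}\right) = \frac{117}{5}$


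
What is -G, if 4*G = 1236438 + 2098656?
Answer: -1667547/2 ≈ -8.3377e+5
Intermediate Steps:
G = 1667547/2 (G = (1236438 + 2098656)/4 = (¼)*3335094 = 1667547/2 ≈ 8.3377e+5)
-G = -1*1667547/2 = -1667547/2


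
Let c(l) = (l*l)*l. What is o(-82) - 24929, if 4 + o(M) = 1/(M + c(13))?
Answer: -52733294/2115 ≈ -24933.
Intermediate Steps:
c(l) = l**3 (c(l) = l**2*l = l**3)
o(M) = -4 + 1/(2197 + M) (o(M) = -4 + 1/(M + 13**3) = -4 + 1/(M + 2197) = -4 + 1/(2197 + M))
o(-82) - 24929 = (-8787 - 4*(-82))/(2197 - 82) - 24929 = (-8787 + 328)/2115 - 24929 = (1/2115)*(-8459) - 24929 = -8459/2115 - 24929 = -52733294/2115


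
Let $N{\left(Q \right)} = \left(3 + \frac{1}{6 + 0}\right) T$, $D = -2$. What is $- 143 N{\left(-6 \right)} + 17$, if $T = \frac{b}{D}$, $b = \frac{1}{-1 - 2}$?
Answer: $- \frac{2105}{36} \approx -58.472$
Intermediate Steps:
$b = - \frac{1}{3}$ ($b = \frac{1}{-3} = - \frac{1}{3} \approx -0.33333$)
$T = \frac{1}{6}$ ($T = - \frac{1}{3 \left(-2\right)} = \left(- \frac{1}{3}\right) \left(- \frac{1}{2}\right) = \frac{1}{6} \approx 0.16667$)
$N{\left(Q \right)} = \frac{19}{36}$ ($N{\left(Q \right)} = \left(3 + \frac{1}{6 + 0}\right) \frac{1}{6} = \left(3 + \frac{1}{6}\right) \frac{1}{6} = \frac{19}{6} \cdot \frac{1}{6} = \frac{19}{36}$)
$- 143 N{\left(-6 \right)} + 17 = \left(-143\right) \frac{19}{36} + 17 = - \frac{2717}{36} + 17 = - \frac{2105}{36}$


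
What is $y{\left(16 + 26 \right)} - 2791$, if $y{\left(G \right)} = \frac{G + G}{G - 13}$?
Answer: $- \frac{80855}{29} \approx -2788.1$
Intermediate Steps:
$y{\left(G \right)} = \frac{2 G}{-13 + G}$
$y{\left(16 + 26 \right)} - 2791 = \frac{2 \left(16 + 26\right)}{-13 + \left(16 + 26\right)} - 2791 = 2 \cdot 42 \frac{1}{-13 + 42} - 2791 = 2 \cdot 42 \cdot \frac{1}{29} - 2791 = \frac{84}{29} - 2791 = - \frac{80855}{29}$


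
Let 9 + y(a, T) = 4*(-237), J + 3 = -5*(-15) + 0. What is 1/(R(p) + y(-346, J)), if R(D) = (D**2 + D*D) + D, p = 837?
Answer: 1/1401018 ≈ 7.1377e-7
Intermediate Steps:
J = 72 (J = -3 + (-5*(-15) + 0) = -3 + (75 + 0) = -3 + 75 = 72)
y(a, T) = -957 (y(a, T) = -9 + 4*(-237) = -9 - 948 = -957)
R(D) = D + 2*D**2 (R(D) = (D**2 + D**2) + D = 2*D**2 + D = D + 2*D**2)
1/(R(p) + y(-346, J)) = 1/(837*(1 + 2*837) - 957) = 1/(837*(1 + 1674) - 957) = 1/(837*1675 - 957) = 1/(1401975 - 957) = 1/1401018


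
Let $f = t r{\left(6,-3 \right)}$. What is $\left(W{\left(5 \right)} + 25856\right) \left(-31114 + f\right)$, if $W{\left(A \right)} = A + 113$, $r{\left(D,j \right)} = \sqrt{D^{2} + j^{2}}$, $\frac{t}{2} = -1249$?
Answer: $-808155036 - 194649156 \sqrt{5} \approx -1.2434 \cdot 10^{9}$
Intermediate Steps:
$t = -2498$ ($t = 2 \left(-1249\right) = -2498$)
$W{\left(A \right)} = 113 + A$
$f = - 7494 \sqrt{5}$ ($f = - 2498 \sqrt{6^{2} + \left(-3\right)^{2}} = - 2498 \sqrt{36 + 9} = - 2498 \sqrt{45} = - 2498 \cdot 3 \sqrt{5} = - 7494 \sqrt{5} \approx -16757.0$)
$\left(W{\left(5 \right)} + 25856\right) \left(-31114 + f\right) = \left(\left(113 + 5\right) + 25856\right) \left(-31114 - 7494 \sqrt{5}\right) = \left(118 + 25856\right) \left(-31114 - 7494 \sqrt{5}\right) = 25974 \left(-31114 - 7494 \sqrt{5}\right) = -808155036 - 194649156 \sqrt{5}$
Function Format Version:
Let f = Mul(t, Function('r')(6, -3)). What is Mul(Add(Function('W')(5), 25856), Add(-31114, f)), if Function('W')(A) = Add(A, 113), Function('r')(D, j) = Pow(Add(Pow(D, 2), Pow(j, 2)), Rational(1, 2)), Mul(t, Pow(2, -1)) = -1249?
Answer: Add(-808155036, Mul(-194649156, Pow(5, Rational(1, 2)))) ≈ -1.2434e+9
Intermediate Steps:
t = -2498 (t = Mul(2, -1249) = -2498)
Function('W')(A) = Add(113, A)
f = Mul(-7494, Pow(5, Rational(1, 2))) (f = Mul(-2498, Pow(Add(Pow(6, 2), Pow(-3, 2)), Rational(1, 2))) = Mul(-2498, Pow(Add(36, 9), Rational(1, 2))) = Mul(-2498, Pow(45, Rational(1, 2))) = Mul(-2498, Mul(3, Pow(5, Rational(1, 2)))) = Mul(-7494, Pow(5, Rational(1, 2))) ≈ -16757.)
Mul(Add(Function('W')(5), 25856), Add(-31114, f)) = Mul(Add(Add(113, 5), 25856), Add(-31114, Mul(-7494, Pow(5, Rational(1, 2))))) = Mul(Add(118, 25856), Add(-31114, Mul(-7494, Pow(5, Rational(1, 2))))) = Mul(25974, Add(-31114, Mul(-7494, Pow(5, Rational(1, 2))))) = Add(-808155036, Mul(-194649156, Pow(5, Rational(1, 2))))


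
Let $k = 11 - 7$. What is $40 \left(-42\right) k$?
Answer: $-6720$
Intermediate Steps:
$k = 4$ ($k = 11 - 7 = 4$)
$40 \left(-42\right) k = 40 \left(-42\right) 4 = \left(-1680\right) 4 = -6720$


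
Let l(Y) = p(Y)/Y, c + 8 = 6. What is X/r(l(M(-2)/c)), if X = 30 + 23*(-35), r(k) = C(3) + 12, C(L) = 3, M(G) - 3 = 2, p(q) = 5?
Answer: -155/3 ≈ -51.667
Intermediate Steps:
c = -2 (c = -8 + 6 = -2)
M(G) = 5 (M(G) = 3 + 2 = 5)
l(Y) = 5/Y
r(k) = 15 (r(k) = 3 + 12 = 15)
X = -775 (X = 30 - 805 = -775)
X/r(l(M(-2)/c)) = -775/15 = -775*1/15 = -155/3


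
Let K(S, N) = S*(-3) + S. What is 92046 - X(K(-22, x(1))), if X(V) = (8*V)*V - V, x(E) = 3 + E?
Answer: 76602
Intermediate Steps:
K(S, N) = -2*S (K(S, N) = -3*S + S = -2*S)
X(V) = -V + 8*V² (X(V) = 8*V² - V = -V + 8*V²)
92046 - X(K(-22, x(1))) = 92046 - (-2*(-22))*(-1 + 8*(-2*(-22))) = 92046 - 44*(-1 + 8*44) = 92046 - 44*(-1 + 352) = 92046 - 44*351 = 92046 - 1*15444 = 92046 - 15444 = 76602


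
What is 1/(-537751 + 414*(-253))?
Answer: -1/642493 ≈ -1.5564e-6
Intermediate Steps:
1/(-537751 + 414*(-253)) = 1/(-537751 - 104742) = 1/(-642493) = -1/642493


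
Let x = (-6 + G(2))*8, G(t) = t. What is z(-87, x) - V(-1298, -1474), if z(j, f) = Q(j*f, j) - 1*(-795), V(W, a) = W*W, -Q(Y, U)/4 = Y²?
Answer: -32686633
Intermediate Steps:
Q(Y, U) = -4*Y²
V(W, a) = W²
x = -32 (x = (-6 + 2)*8 = -4*8 = -32)
z(j, f) = 795 - 4*f²*j² (z(j, f) = -4*f²*j² - 1*(-795) = -4*f²*j² + 795 = 795 - 4*f²*j²)
z(-87, x) - V(-1298, -1474) = (795 - 4*(-32)²*(-87)²) - 1*(-1298)² = (795 - 4*1024*7569) - 1*1684804 = (795 - 31002624) - 1684804 = -31001829 - 1684804 = -32686633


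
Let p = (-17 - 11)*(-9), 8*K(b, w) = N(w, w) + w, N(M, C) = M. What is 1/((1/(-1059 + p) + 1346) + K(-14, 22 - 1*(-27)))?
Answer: 3228/4384427 ≈ 0.00073624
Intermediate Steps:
K(b, w) = w/4 (K(b, w) = (w + w)/8 = (2*w)/8 = w/4)
p = 252 (p = -28*(-9) = 252)
1/((1/(-1059 + p) + 1346) + K(-14, 22 - 1*(-27))) = 1/((1/(-1059 + 252) + 1346) + (22 - 1*(-27))/4) = 1/((1/(-807) + 1346) + (22 + 27)/4) = 1/((-1/807 + 1346) + (¼)*49) = 1/(1086221/807 + 49/4) = 1/(4384427/3228) = 3228/4384427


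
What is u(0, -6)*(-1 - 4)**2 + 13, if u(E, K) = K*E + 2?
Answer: 63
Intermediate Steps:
u(E, K) = 2 + E*K (u(E, K) = E*K + 2 = 2 + E*K)
u(0, -6)*(-1 - 4)**2 + 13 = (2 + 0*(-6))*(-1 - 4)**2 + 13 = (2 + 0)*(-5)**2 + 13 = 2*25 + 13 = 50 + 13 = 63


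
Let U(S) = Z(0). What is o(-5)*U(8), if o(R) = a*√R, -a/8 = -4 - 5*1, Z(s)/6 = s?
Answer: 0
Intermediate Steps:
Z(s) = 6*s
U(S) = 0 (U(S) = 6*0 = 0)
a = 72 (a = -8*(-4 - 5*1) = -8*(-4 - 5) = -8*(-9) = 72)
o(R) = 72*√R
o(-5)*U(8) = (72*√(-5))*0 = (72*(I*√5))*0 = (72*I*√5)*0 = 0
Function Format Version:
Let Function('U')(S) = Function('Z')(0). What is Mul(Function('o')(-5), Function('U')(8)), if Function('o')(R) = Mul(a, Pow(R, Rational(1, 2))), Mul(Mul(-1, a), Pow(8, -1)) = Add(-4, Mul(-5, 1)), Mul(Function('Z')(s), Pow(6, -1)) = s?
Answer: 0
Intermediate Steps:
Function('Z')(s) = Mul(6, s)
Function('U')(S) = 0 (Function('U')(S) = Mul(6, 0) = 0)
a = 72 (a = Mul(-8, Add(-4, Mul(-5, 1))) = Mul(-8, Add(-4, -5)) = Mul(-8, -9) = 72)
Function('o')(R) = Mul(72, Pow(R, Rational(1, 2)))
Mul(Function('o')(-5), Function('U')(8)) = Mul(Mul(72, Pow(-5, Rational(1, 2))), 0) = Mul(Mul(72, Mul(I, Pow(5, Rational(1, 2)))), 0) = Mul(Mul(72, I, Pow(5, Rational(1, 2))), 0) = 0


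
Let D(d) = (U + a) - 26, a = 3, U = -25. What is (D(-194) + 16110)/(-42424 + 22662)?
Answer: -8031/9881 ≈ -0.81277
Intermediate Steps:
D(d) = -48 (D(d) = (-25 + 3) - 26 = -22 - 26 = -48)
(D(-194) + 16110)/(-42424 + 22662) = (-48 + 16110)/(-42424 + 22662) = 16062/(-19762) = 16062*(-1/19762) = -8031/9881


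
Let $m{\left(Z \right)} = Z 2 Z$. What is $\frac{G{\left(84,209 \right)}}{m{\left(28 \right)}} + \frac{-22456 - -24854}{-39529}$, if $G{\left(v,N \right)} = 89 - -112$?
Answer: $\frac{597895}{8854496} \approx 0.067524$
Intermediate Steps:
$G{\left(v,N \right)} = 201$ ($G{\left(v,N \right)} = 89 + 112 = 201$)
$m{\left(Z \right)} = 2 Z^{2}$ ($m{\left(Z \right)} = 2 Z Z = 2 Z^{2}$)
$\frac{G{\left(84,209 \right)}}{m{\left(28 \right)}} + \frac{-22456 - -24854}{-39529} = \frac{201}{2 \cdot 28^{2}} + \frac{-22456 - -24854}{-39529} = \frac{201}{2 \cdot 784} + \left(-22456 + 24854\right) \left(- \frac{1}{39529}\right) = \frac{201}{1568} + 2398 \left(- \frac{1}{39529}\right) = 201 \cdot \frac{1}{1568} - \frac{2398}{39529} = \frac{201}{1568} - \frac{2398}{39529} = \frac{597895}{8854496}$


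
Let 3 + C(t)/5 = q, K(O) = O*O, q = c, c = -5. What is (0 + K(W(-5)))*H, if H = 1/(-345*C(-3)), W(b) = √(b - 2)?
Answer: -7/13800 ≈ -0.00050725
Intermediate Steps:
W(b) = √(-2 + b)
q = -5
K(O) = O²
C(t) = -40 (C(t) = -15 + 5*(-5) = -15 - 25 = -40)
H = 1/13800 (H = 1/(-345*(-40)) = 1/13800 ≈ 7.2464e-5)
(0 + K(W(-5)))*H = (0 + (√(-2 - 5))²)*(1/13800) = (0 + (√(-7))²)*(1/13800) = (0 + (I*√7)²)*(1/13800) = (0 - 7)*(1/13800) = -7*1/13800 = -7/13800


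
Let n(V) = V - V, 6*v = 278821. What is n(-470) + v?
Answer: 278821/6 ≈ 46470.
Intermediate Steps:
v = 278821/6 (v = (⅙)*278821 = 278821/6 ≈ 46470.)
n(V) = 0
n(-470) + v = 0 + 278821/6 = 278821/6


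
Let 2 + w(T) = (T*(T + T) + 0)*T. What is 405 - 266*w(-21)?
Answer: 4927789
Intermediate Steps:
w(T) = -2 + 2*T³ (w(T) = -2 + (T*(T + T) + 0)*T = -2 + (T*(2*T) + 0)*T = -2 + (2*T² + 0)*T = -2 + (2*T²)*T = -2 + 2*T³)
405 - 266*w(-21) = 405 - 266*(-2 + 2*(-21)³) = 405 - 266*(-2 + 2*(-9261)) = 405 - 266*(-2 - 18522) = 405 - 266*(-18524) = 405 + 4927384 = 4927789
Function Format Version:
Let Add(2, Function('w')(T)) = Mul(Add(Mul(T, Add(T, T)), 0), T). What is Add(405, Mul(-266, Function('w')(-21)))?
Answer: 4927789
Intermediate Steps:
Function('w')(T) = Add(-2, Mul(2, Pow(T, 3))) (Function('w')(T) = Add(-2, Mul(Add(Mul(T, Add(T, T)), 0), T)) = Add(-2, Mul(Add(Mul(T, Mul(2, T)), 0), T)) = Add(-2, Mul(Add(Mul(2, Pow(T, 2)), 0), T)) = Add(-2, Mul(Mul(2, Pow(T, 2)), T)) = Add(-2, Mul(2, Pow(T, 3))))
Add(405, Mul(-266, Function('w')(-21))) = Add(405, Mul(-266, Add(-2, Mul(2, Pow(-21, 3))))) = Add(405, Mul(-266, Add(-2, Mul(2, -9261)))) = Add(405, Mul(-266, Add(-2, -18522))) = Add(405, Mul(-266, -18524)) = Add(405, 4927384) = 4927789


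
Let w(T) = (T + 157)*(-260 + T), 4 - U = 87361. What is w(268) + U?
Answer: -83957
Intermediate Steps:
U = -87357 (U = 4 - 1*87361 = 4 - 87361 = -87357)
w(T) = (-260 + T)*(157 + T) (w(T) = (157 + T)*(-260 + T) = (-260 + T)*(157 + T))
w(268) + U = (-40820 + 268² - 103*268) - 87357 = (-40820 + 71824 - 27604) - 87357 = 3400 - 87357 = -83957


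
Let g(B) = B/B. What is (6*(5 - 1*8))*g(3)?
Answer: -18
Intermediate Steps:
g(B) = 1
(6*(5 - 1*8))*g(3) = (6*(5 - 1*8))*1 = (6*(5 - 8))*1 = (6*(-3))*1 = -18*1 = -18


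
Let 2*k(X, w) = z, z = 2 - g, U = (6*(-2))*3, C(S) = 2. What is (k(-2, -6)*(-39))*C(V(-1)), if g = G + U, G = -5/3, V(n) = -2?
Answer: -1547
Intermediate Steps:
G = -5/3 (G = -5*⅓ = -5/3 ≈ -1.6667)
U = -36 (U = -12*3 = -36)
g = -113/3 (g = -5/3 - 36 = -113/3 ≈ -37.667)
z = 119/3 (z = 2 - 1*(-113/3) = 2 + 113/3 = 119/3 ≈ 39.667)
k(X, w) = 119/6 (k(X, w) = (½)*(119/3) = 119/6)
(k(-2, -6)*(-39))*C(V(-1)) = ((119/6)*(-39))*2 = -1547/2*2 = -1547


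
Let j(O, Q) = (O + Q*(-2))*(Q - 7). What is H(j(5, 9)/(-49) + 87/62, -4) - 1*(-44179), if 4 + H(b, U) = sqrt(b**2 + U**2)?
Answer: 44175 + sqrt(182186729)/3038 ≈ 44179.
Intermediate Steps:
j(O, Q) = (-7 + Q)*(O - 2*Q) (j(O, Q) = (O - 2*Q)*(-7 + Q) = (-7 + Q)*(O - 2*Q))
H(b, U) = -4 + sqrt(U**2 + b**2) (H(b, U) = -4 + sqrt(b**2 + U**2) = -4 + sqrt(U**2 + b**2))
H(j(5, 9)/(-49) + 87/62, -4) - 1*(-44179) = (-4 + sqrt((-4)**2 + ((-7*5 - 2*9**2 + 14*9 + 5*9)/(-49) + 87/62)**2)) - 1*(-44179) = (-4 + sqrt(16 + ((-35 - 2*81 + 126 + 45)*(-1/49) + 87*(1/62))**2)) + 44179 = (-4 + sqrt(16 + ((-35 - 162 + 126 + 45)*(-1/49) + 87/62)**2)) + 44179 = (-4 + sqrt(16 + (-26*(-1/49) + 87/62)**2)) + 44179 = (-4 + sqrt(16 + (26/49 + 87/62)**2)) + 44179 = (-4 + sqrt(16 + (5875/3038)**2)) + 44179 = (-4 + sqrt(16 + 34515625/9229444)) + 44179 = (-4 + sqrt(182186729/9229444)) + 44179 = (-4 + sqrt(182186729)/3038) + 44179 = 44175 + sqrt(182186729)/3038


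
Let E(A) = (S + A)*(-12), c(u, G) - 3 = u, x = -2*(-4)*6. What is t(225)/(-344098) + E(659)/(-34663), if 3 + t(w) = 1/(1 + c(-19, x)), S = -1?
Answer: 20378280809/89456017305 ≈ 0.22780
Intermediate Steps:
x = 48 (x = 8*6 = 48)
c(u, G) = 3 + u
E(A) = 12 - 12*A (E(A) = (-1 + A)*(-12) = 12 - 12*A)
t(w) = -46/15 (t(w) = -3 + 1/(1 + (3 - 19)) = -3 + 1/(1 - 16) = -3 + 1/(-15) = -3 - 1/15 = -46/15)
t(225)/(-344098) + E(659)/(-34663) = -46/15/(-344098) + (12 - 12*659)/(-34663) = -46/15*(-1/344098) + (12 - 7908)*(-1/34663) = 23/2580735 - 7896*(-1/34663) = 23/2580735 + 7896/34663 = 20378280809/89456017305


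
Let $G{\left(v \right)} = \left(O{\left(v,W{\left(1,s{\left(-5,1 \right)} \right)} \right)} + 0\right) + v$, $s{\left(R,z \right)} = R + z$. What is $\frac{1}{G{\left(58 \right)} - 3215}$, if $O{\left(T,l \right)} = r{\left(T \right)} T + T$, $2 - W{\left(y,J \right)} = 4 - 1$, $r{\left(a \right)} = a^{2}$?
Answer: $\frac{1}{192013} \approx 5.208 \cdot 10^{-6}$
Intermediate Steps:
$W{\left(y,J \right)} = -1$ ($W{\left(y,J \right)} = 2 - \left(4 - 1\right) = 2 - 3 = -1$)
$O{\left(T,l \right)} = T + T^{3}$ ($O{\left(T,l \right)} = T^{2} T + T = T^{3} + T = T + T^{3}$)
$G{\left(v \right)} = v^{3} + 2 v$ ($G{\left(v \right)} = \left(\left(v + v^{3}\right) + 0\right) + v = \left(v + v^{3}\right) + v = v^{3} + 2 v$)
$\frac{1}{G{\left(58 \right)} - 3215} = \frac{1}{58 \left(2 + 58^{2}\right) - 3215} = \frac{1}{58 \left(2 + 3364\right) - 3215} = \frac{1}{58 \cdot 3366 - 3215} = \frac{1}{195228 - 3215} = \frac{1}{192013}$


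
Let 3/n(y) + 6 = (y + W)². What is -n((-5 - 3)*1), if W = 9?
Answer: ⅗ ≈ 0.60000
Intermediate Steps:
n(y) = 3/(-6 + (9 + y)²) (n(y) = 3/(-6 + (y + 9)²) = 3/(-6 + (9 + y)²))
-n((-5 - 3)*1) = -3/(-6 + (9 + (-5 - 3)*1)²) = -3/(-6 + (9 - 8*1)²) = -3/(-6 + (9 - 8)²) = -3/(-6 + 1²) = -3/(-6 + 1) = -3/(-5) = -3*(-1)/5 = -1*(-⅗) = ⅗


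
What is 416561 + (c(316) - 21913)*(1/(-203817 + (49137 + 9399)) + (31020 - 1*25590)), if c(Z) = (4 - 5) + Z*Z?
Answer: 61547078262559/145281 ≈ 4.2364e+8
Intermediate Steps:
c(Z) = -1 + Z²
416561 + (c(316) - 21913)*(1/(-203817 + (49137 + 9399)) + (31020 - 1*25590)) = 416561 + ((-1 + 316²) - 21913)*(1/(-203817 + (49137 + 9399)) + (31020 - 1*25590)) = 416561 + ((-1 + 99856) - 21913)*(1/(-203817 + 58536) + (31020 - 25590)) = 416561 + (99855 - 21913)*(1/(-145281) + 5430) = 416561 + 77942*(-1/145281 + 5430) = 416561 + 77942*(788875829/145281) = 416561 + 61486559863918/145281 = 61547078262559/145281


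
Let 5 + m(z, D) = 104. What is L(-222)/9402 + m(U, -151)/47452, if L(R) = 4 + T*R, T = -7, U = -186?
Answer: 37430507/223071852 ≈ 0.16780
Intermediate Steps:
m(z, D) = 99 (m(z, D) = -5 + 104 = 99)
L(R) = 4 - 7*R
L(-222)/9402 + m(U, -151)/47452 = (4 - 7*(-222))/9402 + 99/47452 = (4 + 1554)*(1/9402) + 99*(1/47452) = 1558*(1/9402) + 99/47452 = 779/4701 + 99/47452 = 37430507/223071852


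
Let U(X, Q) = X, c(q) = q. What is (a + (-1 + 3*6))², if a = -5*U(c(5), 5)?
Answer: 64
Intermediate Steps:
a = -25 (a = -5*5 = -25)
(a + (-1 + 3*6))² = (-25 + (-1 + 3*6))² = (-25 + (-1 + 18))² = (-25 + 17)² = (-8)² = 64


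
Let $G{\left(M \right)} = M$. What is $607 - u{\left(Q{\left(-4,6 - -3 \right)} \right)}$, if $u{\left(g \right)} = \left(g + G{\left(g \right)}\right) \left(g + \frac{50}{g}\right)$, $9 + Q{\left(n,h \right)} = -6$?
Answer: $57$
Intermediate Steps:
$Q{\left(n,h \right)} = -15$ ($Q{\left(n,h \right)} = -9 - 6 = -15$)
$u{\left(g \right)} = 2 g \left(g + \frac{50}{g}\right)$ ($u{\left(g \right)} = \left(g + g\right) \left(g + \frac{50}{g}\right) = 2 g \left(g + \frac{50}{g}\right)$)
$607 - u{\left(Q{\left(-4,6 - -3 \right)} \right)} = 607 - \left(100 + 2 \left(-15\right)^{2}\right) = 607 - \left(100 + 2 \cdot 225\right) = 607 - \left(100 + 450\right) = 607 - 550 = 57$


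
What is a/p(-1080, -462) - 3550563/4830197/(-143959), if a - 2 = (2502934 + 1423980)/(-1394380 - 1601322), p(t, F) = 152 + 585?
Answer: 721691425280030416/767608484837790163601 ≈ 0.00094018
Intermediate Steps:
p(t, F) = 737
a = 1032245/1497851 (a = 2 + (2502934 + 1423980)/(-1394380 - 1601322) = 2 + 3926914/(-2995702) = 2 + 3926914*(-1/2995702) = 2 - 1963457/1497851 = 1032245/1497851 ≈ 0.68915)
a/p(-1080, -462) - 3550563/4830197/(-143959) = (1032245/1497851)/737 - 3550563/4830197/(-143959) = (1032245/1497851)*(1/737) - 3550563*1/4830197*(-1/143959) = 1032245/1103916187 - 3550563/4830197*(-1/143959) = 1032245/1103916187 + 3550563/695350329923 = 721691425280030416/767608484837790163601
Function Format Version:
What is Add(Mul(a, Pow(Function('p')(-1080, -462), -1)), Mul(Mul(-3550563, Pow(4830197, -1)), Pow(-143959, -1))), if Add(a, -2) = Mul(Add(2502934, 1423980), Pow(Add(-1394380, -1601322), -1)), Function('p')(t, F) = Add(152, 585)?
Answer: Rational(721691425280030416, 767608484837790163601) ≈ 0.00094018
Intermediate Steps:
Function('p')(t, F) = 737
a = Rational(1032245, 1497851) (a = Add(2, Mul(Add(2502934, 1423980), Pow(Add(-1394380, -1601322), -1))) = Add(2, Mul(3926914, Pow(-2995702, -1))) = Add(2, Mul(3926914, Rational(-1, 2995702))) = Add(2, Rational(-1963457, 1497851)) = Rational(1032245, 1497851) ≈ 0.68915)
Add(Mul(a, Pow(Function('p')(-1080, -462), -1)), Mul(Mul(-3550563, Pow(4830197, -1)), Pow(-143959, -1))) = Add(Mul(Rational(1032245, 1497851), Pow(737, -1)), Mul(Mul(-3550563, Pow(4830197, -1)), Pow(-143959, -1))) = Add(Mul(Rational(1032245, 1497851), Rational(1, 737)), Mul(Mul(-3550563, Rational(1, 4830197)), Rational(-1, 143959))) = Add(Rational(1032245, 1103916187), Mul(Rational(-3550563, 4830197), Rational(-1, 143959))) = Add(Rational(1032245, 1103916187), Rational(3550563, 695350329923)) = Rational(721691425280030416, 767608484837790163601)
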